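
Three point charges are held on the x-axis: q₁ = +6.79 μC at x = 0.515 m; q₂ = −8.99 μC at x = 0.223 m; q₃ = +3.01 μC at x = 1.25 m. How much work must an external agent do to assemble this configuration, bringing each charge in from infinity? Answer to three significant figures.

The assembly work is the sum of pairwise potential energies, U = Σ_{i<j} kqᵢqⱼ/rᵢⱼ.
Pair separations: r₁₂ = 0.292 m, r₁₃ = 0.735 m, r₂₃ = 1.03 m.
U = (-1.88) + (0.250) + (-0.237) = -1.87 J.

-1.87 J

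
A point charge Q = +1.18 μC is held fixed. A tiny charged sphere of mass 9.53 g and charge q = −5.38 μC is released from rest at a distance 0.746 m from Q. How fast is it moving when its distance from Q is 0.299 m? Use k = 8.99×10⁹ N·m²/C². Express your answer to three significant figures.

Only the electrostatic force acts, so mechanical energy is conserved: ½mv² = U₁ − U₂ = kQq(1/r₁ − 1/r₂).
U₁ − U₂ = (8.99×10⁹ N·m²/C²)(1.18×10⁻⁶ C)(-5.38×10⁻⁶ C)(1/0.746 − 1/0.299) = 0.114 J.
v = √(2·0.114/9.53×10⁻³) = 4.90 m/s.

4.90 m/s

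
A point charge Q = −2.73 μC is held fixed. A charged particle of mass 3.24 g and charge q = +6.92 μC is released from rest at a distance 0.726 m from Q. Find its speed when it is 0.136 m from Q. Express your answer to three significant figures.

Only the electrostatic force acts, so mechanical energy is conserved: ½mv² = U₁ − U₂ = kQq(1/r₁ − 1/r₂).
U₁ − U₂ = (8.99×10⁹ N·m²/C²)(-2.73×10⁻⁶ C)(6.92×10⁻⁶ C)(1/0.726 − 1/0.136) = 1.01 J.
v = √(2·1.01/3.24×10⁻³) = 25.0 m/s.

25.0 m/s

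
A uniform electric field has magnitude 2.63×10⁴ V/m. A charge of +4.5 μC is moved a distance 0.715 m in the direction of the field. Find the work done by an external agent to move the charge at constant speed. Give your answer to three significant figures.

-0.0846 J

The potential change for a displacement 0.715 m in the direction of the field is ΔV = −Ed = -1.88×10⁴ V.
W_ext = qΔV = -0.0846 J.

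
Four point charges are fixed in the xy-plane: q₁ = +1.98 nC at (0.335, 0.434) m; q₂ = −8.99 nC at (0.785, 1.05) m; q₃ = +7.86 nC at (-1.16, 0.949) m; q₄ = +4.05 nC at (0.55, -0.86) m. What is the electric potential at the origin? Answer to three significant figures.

53.6 V

The total potential is the scalar sum of each charge's contribution, V = Σ kqᵢ/rᵢ.
Distances from the field point to each charge: r₁ = 0.548 m, r₂ = 1.31 m, r₃ = 1.50 m, r₄ = 1.02 m.
V = k[(1.98×10⁻⁹)/(0.548) + (-8.99×10⁻⁹)/(1.31) + (7.86×10⁻⁹)/(1.50) + (4.05×10⁻⁹)/(1.02)] = 53.6 V.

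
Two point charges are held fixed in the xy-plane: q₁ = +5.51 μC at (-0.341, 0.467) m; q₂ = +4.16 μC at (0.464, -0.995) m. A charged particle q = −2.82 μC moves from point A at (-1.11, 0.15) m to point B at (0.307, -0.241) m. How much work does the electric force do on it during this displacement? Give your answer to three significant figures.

0.0604 J

The work done by the electric force is W_field = −ΔU = −q(V_B − V_A) = q(V_A − V_B).
At A: distances to the source charges are 0.832 m, 1.95 m; V_A = Σ kqᵢ/rᵢ = 7.88×10⁴ V.
At B: distances to the source charges are 0.960 m, 0.770 m; V_B = Σ kqᵢ/rᵢ = 1.00×10⁵ V.
ΔV = V_B − V_A = 2.14×10⁴ V.
W_field = −qΔV = −(-2.82×10⁻⁶ C)(2.14×10⁴ V) = 0.0604 J.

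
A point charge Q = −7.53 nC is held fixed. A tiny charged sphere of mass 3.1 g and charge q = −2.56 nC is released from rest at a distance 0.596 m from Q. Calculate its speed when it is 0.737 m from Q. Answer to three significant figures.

Only the electrostatic force acts, so mechanical energy is conserved: ½mv² = U₁ − U₂ = kQq(1/r₁ − 1/r₂).
U₁ − U₂ = (8.99×10⁹ N·m²/C²)(-7.53×10⁻⁹ C)(-2.56×10⁻⁹ C)(1/0.596 − 1/0.737) = 5.56×10⁻⁸ J.
v = √(2·5.56×10⁻⁸/3.10×10⁻³) = 5.99×10⁻³ m/s.

5.99×10⁻³ m/s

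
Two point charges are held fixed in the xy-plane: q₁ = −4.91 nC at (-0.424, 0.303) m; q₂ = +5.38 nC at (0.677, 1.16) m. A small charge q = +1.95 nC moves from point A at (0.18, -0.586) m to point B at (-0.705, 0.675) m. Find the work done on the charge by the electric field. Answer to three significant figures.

9.21×10⁻⁸ J

The work done by the electric force is W_field = −ΔU = −q(V_B − V_A) = q(V_A − V_B).
At A: distances to the source charges are 1.07 m, 1.82 m; V_A = Σ kqᵢ/rᵢ = -14.4 V.
At B: distances to the source charges are 0.466 m, 1.46 m; V_B = Σ kqᵢ/rᵢ = -61.7 V.
ΔV = V_B − V_A = -47.2 V.
W_field = −qΔV = −(1.95×10⁻⁹ C)(-47.2 V) = 9.21×10⁻⁸ J.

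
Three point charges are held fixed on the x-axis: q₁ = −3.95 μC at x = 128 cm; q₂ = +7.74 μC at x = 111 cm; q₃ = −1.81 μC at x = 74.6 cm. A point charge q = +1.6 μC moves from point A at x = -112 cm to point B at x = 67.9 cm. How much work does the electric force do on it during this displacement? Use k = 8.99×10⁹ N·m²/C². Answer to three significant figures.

0.237 J

The work done by the electric force is W_field = −ΔU = −q(V_B − V_A) = q(V_A − V_B).
At A: distances to the source charges are 2.40 m, 2.23 m, 1.87 m; V_A = Σ kqᵢ/rᵢ = 7690 V.
At B: distances to the source charges are 0.601 m, 0.431 m, 0.0670 m; V_B = Σ kqᵢ/rᵢ = -1.41×10⁵ V.
ΔV = V_B − V_A = -1.48×10⁵ V.
W_field = −qΔV = −(1.60×10⁻⁶ C)(-1.48×10⁵ V) = 0.237 J.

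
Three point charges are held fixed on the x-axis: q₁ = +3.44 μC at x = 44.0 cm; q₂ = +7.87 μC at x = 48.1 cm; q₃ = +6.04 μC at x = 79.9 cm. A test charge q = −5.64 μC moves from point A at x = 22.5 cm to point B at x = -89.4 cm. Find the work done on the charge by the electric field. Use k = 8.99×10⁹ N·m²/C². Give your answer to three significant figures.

The work done by the electric force is W_field = −ΔU = −q(V_B − V_A) = q(V_A − V_B).
At A: distances to the source charges are 0.215 m, 0.256 m, 0.574 m; V_A = Σ kqᵢ/rᵢ = 5.15×10⁵ V.
At B: distances to the source charges are 1.33 m, 1.38 m, 1.69 m; V_B = Σ kqᵢ/rᵢ = 1.07×10⁵ V.
ΔV = V_B − V_A = -4.08×10⁵ V.
W_field = −qΔV = −(-5.64×10⁻⁶ C)(-4.08×10⁵ V) = -2.30 J.

-2.30 J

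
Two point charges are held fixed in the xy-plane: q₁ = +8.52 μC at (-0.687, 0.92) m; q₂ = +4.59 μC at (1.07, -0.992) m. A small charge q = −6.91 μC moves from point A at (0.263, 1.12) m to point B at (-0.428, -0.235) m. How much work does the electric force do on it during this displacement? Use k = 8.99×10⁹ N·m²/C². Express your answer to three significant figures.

The work done by the electric force is W_field = −ΔU = −q(V_B − V_A) = q(V_A − V_B).
At A: distances to the source charges are 0.971 m, 2.26 m; V_A = Σ kqᵢ/rᵢ = 9.71×10⁴ V.
At B: distances to the source charges are 1.18 m, 1.68 m; V_B = Σ kqᵢ/rᵢ = 8.93×10⁴ V.
ΔV = V_B − V_A = -7850 V.
W_field = −qΔV = −(-6.91×10⁻⁶ C)(-7850 V) = -0.0543 J.

-0.0543 J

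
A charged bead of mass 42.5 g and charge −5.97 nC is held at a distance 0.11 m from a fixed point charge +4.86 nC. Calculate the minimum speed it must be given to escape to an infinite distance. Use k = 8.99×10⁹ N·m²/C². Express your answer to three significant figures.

0.0106 m/s

To just escape, total mechanical energy must reach zero at infinity: ½mv²_min + U = 0, so ½mv²_min = −U = |kQq|/r.
|U| = |kQq|/r = (8.99×10⁹ N·m²/C²)(4.86×10⁻⁹)(5.97×10⁻⁹)/(0.110) = 2.37×10⁻⁶ J.
v_min = √(2|U|/m) = √(2·2.37×10⁻⁶/0.0425) = 0.0106 m/s.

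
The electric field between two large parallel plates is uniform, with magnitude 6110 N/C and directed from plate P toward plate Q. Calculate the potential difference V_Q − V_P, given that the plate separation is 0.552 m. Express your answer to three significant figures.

-3370 V

In a uniform field, potential decreases in the direction of E: ΔV = −E·d for a displacement d parallel to E.
Going from P to Q is a displacement of 0.552 m along the field, so V_Q − V_P = −Ed = -3370 V.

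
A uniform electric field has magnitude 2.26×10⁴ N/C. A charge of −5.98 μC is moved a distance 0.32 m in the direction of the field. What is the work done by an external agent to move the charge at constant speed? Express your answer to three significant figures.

The potential change for a displacement 0.32 m in the direction of the field is ΔV = −Ed = -7230 V.
W_ext = qΔV = 0.0432 J.

0.0432 J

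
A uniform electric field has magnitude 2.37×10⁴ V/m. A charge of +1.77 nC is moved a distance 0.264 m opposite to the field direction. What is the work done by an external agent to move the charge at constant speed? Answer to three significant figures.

The potential change for a displacement 0.264 m opposite to the field direction is ΔV = +Ed = 6260 V.
W_ext = qΔV = 1.11×10⁻⁵ J.

1.11×10⁻⁵ J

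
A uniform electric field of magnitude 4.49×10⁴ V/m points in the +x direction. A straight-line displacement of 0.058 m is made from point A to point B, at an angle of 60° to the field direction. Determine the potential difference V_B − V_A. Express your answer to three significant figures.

-1300 V

Only the component of displacement along E changes the potential: ΔV = −E·d·cosθ.
ΔV = −(4.49×10⁴ V/m)(0.0580 m)cos60° = -1300 V.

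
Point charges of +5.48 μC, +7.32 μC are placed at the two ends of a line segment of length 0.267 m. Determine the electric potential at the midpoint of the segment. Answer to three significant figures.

The total potential is the scalar sum of each charge's contribution, V = Σ kqᵢ/rᵢ.
Each charge is 0.134 m from the midpoint.
V = k[(5.48×10⁻⁶)/(0.134) + (7.32×10⁻⁶)/(0.134)] = 8.62×10⁵ V.

8.62×10⁵ V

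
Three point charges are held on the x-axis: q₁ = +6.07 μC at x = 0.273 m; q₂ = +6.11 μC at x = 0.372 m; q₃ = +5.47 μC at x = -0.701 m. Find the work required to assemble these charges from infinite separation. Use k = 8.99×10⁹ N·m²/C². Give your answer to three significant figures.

3.95 J

The assembly work is the sum of pairwise potential energies, U = Σ_{i<j} kqᵢqⱼ/rᵢⱼ.
Pair separations: r₁₂ = 0.0990 m, r₁₃ = 0.974 m, r₂₃ = 1.07 m.
U = (3.37) + (0.306) + (0.280) = 3.95 J.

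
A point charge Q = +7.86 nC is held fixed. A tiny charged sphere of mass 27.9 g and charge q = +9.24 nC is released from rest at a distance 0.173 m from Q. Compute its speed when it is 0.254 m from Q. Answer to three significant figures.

9.29×10⁻³ m/s

Only the electrostatic force acts, so mechanical energy is conserved: ½mv² = U₁ − U₂ = kQq(1/r₁ − 1/r₂).
U₁ − U₂ = (8.99×10⁹ N·m²/C²)(7.86×10⁻⁹ C)(9.24×10⁻⁹ C)(1/0.173 − 1/0.254) = 1.20×10⁻⁶ J.
v = √(2·1.20×10⁻⁶/0.0279) = 9.29×10⁻³ m/s.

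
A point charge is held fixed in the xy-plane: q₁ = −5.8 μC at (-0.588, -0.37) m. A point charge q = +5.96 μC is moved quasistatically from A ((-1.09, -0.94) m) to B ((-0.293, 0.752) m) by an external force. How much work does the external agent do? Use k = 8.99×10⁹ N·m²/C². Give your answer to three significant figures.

For quasistatic motion the external work equals the change in potential energy: W_ext = qΔV = q(V_B − V_A).
At A: distance to the source charge is 0.760 m; V_A = kq₁/r = -6.86×10⁴ V.
At B: distance to the source charge is 1.16 m; V_B = kq₁/r = -4.49×10⁴ V.
ΔV = V_B − V_A = 2.37×10⁴ V.
W_ext = qΔV = (5.96×10⁻⁶ C)(2.37×10⁴ V) = 0.141 J.

0.141 J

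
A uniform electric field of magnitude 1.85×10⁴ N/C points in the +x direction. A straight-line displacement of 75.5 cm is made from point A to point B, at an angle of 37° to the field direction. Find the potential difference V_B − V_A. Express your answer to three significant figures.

-1.12×10⁴ V

Only the component of displacement along E changes the potential: ΔV = −E·d·cosθ.
ΔV = −(1.85×10⁴ V/m)(0.755 m)cos37° = -1.12×10⁴ V.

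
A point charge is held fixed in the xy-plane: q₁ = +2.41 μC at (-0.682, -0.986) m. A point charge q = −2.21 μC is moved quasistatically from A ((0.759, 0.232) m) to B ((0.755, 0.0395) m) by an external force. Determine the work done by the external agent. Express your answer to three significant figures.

For quasistatic motion the external work equals the change in potential energy: W_ext = qΔV = q(V_B − V_A).
At A: distance to the source charge is 1.89 m; V_A = kq₁/r = 1.15×10⁴ V.
At B: distance to the source charge is 1.77 m; V_B = kq₁/r = 1.23×10⁴ V.
ΔV = V_B − V_A = 790 V.
W_ext = qΔV = (-2.21×10⁻⁶ C)(790 V) = -1.75×10⁻³ J.

-1.75×10⁻³ J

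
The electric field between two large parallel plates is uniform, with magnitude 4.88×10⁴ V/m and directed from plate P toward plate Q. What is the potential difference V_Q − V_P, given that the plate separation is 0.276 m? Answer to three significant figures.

-1.35×10⁴ V

In a uniform field, potential decreases in the direction of E: ΔV = −E·d for a displacement d parallel to E.
Going from P to Q is a displacement of 0.276 m along the field, so V_Q − V_P = −Ed = -1.35×10⁴ V.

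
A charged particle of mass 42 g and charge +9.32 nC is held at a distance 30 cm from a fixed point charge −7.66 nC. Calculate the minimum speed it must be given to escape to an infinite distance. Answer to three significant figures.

0.0101 m/s

To just escape, total mechanical energy must reach zero at infinity: ½mv²_min + U = 0, so ½mv²_min = −U = |kQq|/r.
|U| = |kQq|/r = (8.99×10⁹ N·m²/C²)(7.66×10⁻⁹)(9.32×10⁻⁹)/(0.300) = 2.14×10⁻⁶ J.
v_min = √(2|U|/m) = √(2·2.14×10⁻⁶/0.0420) = 0.0101 m/s.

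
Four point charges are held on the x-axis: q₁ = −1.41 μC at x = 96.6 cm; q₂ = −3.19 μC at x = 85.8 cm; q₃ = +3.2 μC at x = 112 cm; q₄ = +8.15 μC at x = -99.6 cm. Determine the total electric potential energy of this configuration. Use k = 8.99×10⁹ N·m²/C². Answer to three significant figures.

-0.307 J

The assembly work is the sum of pairwise potential energies, U = Σ_{i<j} kqᵢqⱼ/rᵢⱼ.
Pair separations: r₁₂ = 0.108 m, r₁₃ = 0.154 m, r₁₄ = 1.96 m, r₂₃ = 0.262 m, r₂₄ = 1.85 m, r₃₄ = 2.12 m.
Summing all 6 pair terms gives U = -0.307 J.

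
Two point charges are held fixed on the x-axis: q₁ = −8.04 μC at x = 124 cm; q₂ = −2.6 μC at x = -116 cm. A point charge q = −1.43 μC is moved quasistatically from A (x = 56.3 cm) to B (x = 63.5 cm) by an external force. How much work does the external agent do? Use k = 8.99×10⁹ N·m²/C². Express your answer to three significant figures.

0.0174 J

For quasistatic motion the external work equals the change in potential energy: W_ext = qΔV = q(V_B − V_A).
At A: distances to the source charges are 0.677 m, 1.72 m; V_A = Σ kqᵢ/rᵢ = -1.20×10⁵ V.
At B: distances to the source charges are 0.605 m, 1.79 m; V_B = Σ kqᵢ/rᵢ = -1.32×10⁵ V.
ΔV = V_B − V_A = -1.22×10⁴ V.
W_ext = qΔV = (-1.43×10⁻⁶ C)(-1.22×10⁴ V) = 0.0174 J.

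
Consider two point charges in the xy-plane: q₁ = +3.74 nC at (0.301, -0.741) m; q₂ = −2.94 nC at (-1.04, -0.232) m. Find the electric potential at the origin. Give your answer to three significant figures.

17.2 V

The total potential is the scalar sum of each charge's contribution, V = Σ kqᵢ/rᵢ.
Distances from the field point to each charge: r₁ = 0.800 m, r₂ = 1.07 m.
V = k[(3.74×10⁻⁹)/(0.800) + (-2.94×10⁻⁹)/(1.07)] = 17.2 V.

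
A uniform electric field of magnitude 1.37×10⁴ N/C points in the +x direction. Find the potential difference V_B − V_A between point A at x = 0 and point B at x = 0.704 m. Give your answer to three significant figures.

-9640 V

In a uniform field, potential decreases in the direction of E: V_B − V_A = −E·Δx.
V_B − V_A = −(1.37×10⁴ V/m)(0.704 m) = -9640 V.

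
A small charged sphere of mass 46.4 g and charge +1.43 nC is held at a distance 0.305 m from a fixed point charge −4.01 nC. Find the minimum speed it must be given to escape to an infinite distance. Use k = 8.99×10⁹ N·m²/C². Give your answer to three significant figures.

2.70×10⁻³ m/s

To just escape, total mechanical energy must reach zero at infinity: ½mv²_min + U = 0, so ½mv²_min = −U = |kQq|/r.
|U| = |kQq|/r = (8.99×10⁹ N·m²/C²)(4.01×10⁻⁹)(1.43×10⁻⁹)/(0.305) = 1.69×10⁻⁷ J.
v_min = √(2|U|/m) = √(2·1.69×10⁻⁷/0.0464) = 2.70×10⁻³ m/s.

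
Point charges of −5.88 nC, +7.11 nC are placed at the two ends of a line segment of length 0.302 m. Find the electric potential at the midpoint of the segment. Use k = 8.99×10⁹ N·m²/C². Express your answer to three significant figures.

The total potential is the scalar sum of each charge's contribution, V = Σ kqᵢ/rᵢ.
Each charge is 0.151 m from the midpoint.
V = k[(-5.88×10⁻⁹)/(0.151) + (7.11×10⁻⁹)/(0.151)] = 73.2 V.

73.2 V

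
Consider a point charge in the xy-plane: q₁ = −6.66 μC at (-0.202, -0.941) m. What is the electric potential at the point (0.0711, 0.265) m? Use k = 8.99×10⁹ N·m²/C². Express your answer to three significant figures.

-4.84×10⁴ V

The total potential is the scalar sum of each charge's contribution, V = Σ kqᵢ/rᵢ.
Distances from the field point to each charge: r₁ = 1.24 m.
V = k[(-6.66×10⁻⁶)/(1.24)] = -4.84×10⁴ V.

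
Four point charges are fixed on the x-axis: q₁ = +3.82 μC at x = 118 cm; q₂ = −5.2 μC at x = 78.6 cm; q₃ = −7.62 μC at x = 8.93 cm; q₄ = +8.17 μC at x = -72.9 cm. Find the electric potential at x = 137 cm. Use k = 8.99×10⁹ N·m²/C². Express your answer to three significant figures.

8.22×10⁴ V

The total potential is the scalar sum of each charge's contribution, V = Σ kqᵢ/rᵢ.
Distances from the field point to each charge: r₁ = 0.190 m, r₂ = 0.584 m, r₃ = 1.28 m, r₄ = 2.10 m.
V = k[(3.82×10⁻⁶)/(0.190) + (-5.20×10⁻⁶)/(0.584) + (-7.62×10⁻⁶)/(1.28) + (8.17×10⁻⁶)/(2.10)] = 8.22×10⁴ V.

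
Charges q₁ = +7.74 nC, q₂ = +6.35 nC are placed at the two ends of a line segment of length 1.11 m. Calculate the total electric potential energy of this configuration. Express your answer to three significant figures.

The assembly work is the sum of pairwise potential energies, U = Σ_{i<j} kqᵢqⱼ/rᵢⱼ.
The separation is r = 1.11 m.
U = (3.98×10⁻⁷) = 3.98×10⁻⁷ J.

3.98×10⁻⁷ J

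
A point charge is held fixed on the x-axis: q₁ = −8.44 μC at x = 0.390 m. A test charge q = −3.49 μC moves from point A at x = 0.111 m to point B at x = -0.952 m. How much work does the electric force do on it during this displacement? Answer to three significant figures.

The work done by the electric force is W_field = −ΔU = −q(V_B − V_A) = q(V_A − V_B).
At A: distance to the source charge is 0.279 m; V_A = kq₁/r = -2.72×10⁵ V.
At B: distance to the source charge is 1.34 m; V_B = kq₁/r = -5.65×10⁴ V.
ΔV = V_B − V_A = 2.15×10⁵ V.
W_field = −qΔV = −(-3.49×10⁻⁶ C)(2.15×10⁵ V) = 0.752 J.

0.752 J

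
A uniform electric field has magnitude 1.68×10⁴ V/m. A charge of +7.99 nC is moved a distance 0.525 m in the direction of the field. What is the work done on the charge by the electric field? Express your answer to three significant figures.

7.05×10⁻⁵ J

The potential change for a displacement 0.525 m in the direction of the field is ΔV = −Ed = -8820 V.
W_field = −qΔV = 7.05×10⁻⁵ J.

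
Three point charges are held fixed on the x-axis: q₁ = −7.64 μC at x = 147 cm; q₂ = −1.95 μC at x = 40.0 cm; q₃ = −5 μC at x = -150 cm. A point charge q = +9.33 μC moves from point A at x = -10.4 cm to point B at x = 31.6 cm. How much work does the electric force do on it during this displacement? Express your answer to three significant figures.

The work done by the electric force is W_field = −ΔU = −q(V_B − V_A) = q(V_A − V_B).
At A: distances to the source charges are 1.57 m, 0.504 m, 1.40 m; V_A = Σ kqᵢ/rᵢ = -1.11×10⁵ V.
At B: distances to the source charges are 1.15 m, 0.0840 m, 1.82 m; V_B = Σ kqᵢ/rᵢ = -2.93×10⁵ V.
ΔV = V_B − V_A = -1.82×10⁵ V.
W_field = −qΔV = −(9.33×10⁻⁶ C)(-1.82×10⁵ V) = 1.70 J.

1.70 J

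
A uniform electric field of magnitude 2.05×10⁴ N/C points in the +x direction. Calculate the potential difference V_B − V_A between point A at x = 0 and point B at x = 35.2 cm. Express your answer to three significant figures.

In a uniform field, potential decreases in the direction of E: V_B − V_A = −E·Δx.
V_B − V_A = −(2.05×10⁴ V/m)(0.352 m) = -7220 V.

-7220 V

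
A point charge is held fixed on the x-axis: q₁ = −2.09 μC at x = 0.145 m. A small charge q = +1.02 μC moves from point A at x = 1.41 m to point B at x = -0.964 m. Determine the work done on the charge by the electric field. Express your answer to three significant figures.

The work done by the electric force is W_field = −ΔU = −q(V_B − V_A) = q(V_A − V_B).
At A: distance to the source charge is 1.26 m; V_A = kq₁/r = -1.49×10⁴ V.
At B: distance to the source charge is 1.11 m; V_B = kq₁/r = -1.69×10⁴ V.
ΔV = V_B − V_A = -2090 V.
W_field = −qΔV = −(1.02×10⁻⁶ C)(-2090 V) = 2.13×10⁻³ J.

2.13×10⁻³ J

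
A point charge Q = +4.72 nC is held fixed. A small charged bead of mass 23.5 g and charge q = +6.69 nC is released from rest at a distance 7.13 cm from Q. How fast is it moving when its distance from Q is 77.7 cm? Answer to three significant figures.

0.0175 m/s

Only the electrostatic force acts, so mechanical energy is conserved: ½mv² = U₁ − U₂ = kQq(1/r₁ − 1/r₂).
U₁ − U₂ = (8.99×10⁹ N·m²/C²)(4.72×10⁻⁹ C)(6.69×10⁻⁹ C)(1/0.0713 − 1/0.777) = 3.62×10⁻⁶ J.
v = √(2·3.62×10⁻⁶/0.0235) = 0.0175 m/s.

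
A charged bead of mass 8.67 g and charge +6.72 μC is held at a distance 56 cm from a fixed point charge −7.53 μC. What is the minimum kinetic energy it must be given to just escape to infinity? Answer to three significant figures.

To just escape, total mechanical energy must reach zero at infinity: ½mv²_min + U = 0, so ½mv²_min = −U = |kQq|/r.
|U| = |kQq|/r = (8.99×10⁹ N·m²/C²)(7.53×10⁻⁶)(6.72×10⁻⁶)/(0.560) = 0.812 J.

0.812 J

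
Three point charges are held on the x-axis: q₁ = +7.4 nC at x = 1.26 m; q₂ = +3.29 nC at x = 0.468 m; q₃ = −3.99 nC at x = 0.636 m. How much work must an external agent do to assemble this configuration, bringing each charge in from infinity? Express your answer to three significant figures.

-8.51×10⁻⁷ J

The work to assemble the configuration equals its total potential energy, U = Σ kqᵢqⱼ/rᵢⱼ over all pairs.
Pair separations: r₁₂ = 0.792 m, r₁₃ = 0.624 m, r₂₃ = 0.168 m.
U = (2.76×10⁻⁷) + (-4.25×10⁻⁷) + (-7.02×10⁻⁷) = -8.51×10⁻⁷ J.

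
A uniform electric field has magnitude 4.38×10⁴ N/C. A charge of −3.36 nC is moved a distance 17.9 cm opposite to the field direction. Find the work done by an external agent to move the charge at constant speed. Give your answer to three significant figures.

The potential change for a displacement 17.9 cm opposite to the field direction is ΔV = +Ed = 7840 V.
W_ext = qΔV = -2.63×10⁻⁵ J.

-2.63×10⁻⁵ J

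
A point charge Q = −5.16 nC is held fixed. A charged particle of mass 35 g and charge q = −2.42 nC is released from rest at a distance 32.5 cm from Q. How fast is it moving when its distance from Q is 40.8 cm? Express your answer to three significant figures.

Only the electrostatic force acts, so mechanical energy is conserved: ½mv² = U₁ − U₂ = kQq(1/r₁ − 1/r₂).
U₁ − U₂ = (8.99×10⁹ N·m²/C²)(-5.16×10⁻⁹ C)(-2.42×10⁻⁹ C)(1/0.325 − 1/0.408) = 7.03×10⁻⁸ J.
v = √(2·7.03×10⁻⁸/0.0350) = 2.00×10⁻³ m/s.

2.00×10⁻³ m/s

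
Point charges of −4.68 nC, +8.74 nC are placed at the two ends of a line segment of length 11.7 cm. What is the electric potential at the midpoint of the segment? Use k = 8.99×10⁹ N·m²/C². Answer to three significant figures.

624 V

The total potential is the scalar sum of each charge's contribution, V = Σ kqᵢ/rᵢ.
Each charge is 0.0585 m from the midpoint.
V = k[(-4.68×10⁻⁹)/(0.0585) + (8.74×10⁻⁹)/(0.0585)] = 624 V.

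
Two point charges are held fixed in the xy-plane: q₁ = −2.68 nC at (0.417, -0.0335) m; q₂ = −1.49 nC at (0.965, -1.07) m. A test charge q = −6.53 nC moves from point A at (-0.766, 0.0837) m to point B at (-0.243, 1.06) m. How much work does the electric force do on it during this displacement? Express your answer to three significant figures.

1.55×10⁻⁸ J

The work done by the electric force is W_field = −ΔU = −q(V_B − V_A) = q(V_A − V_B).
At A: distances to the source charges are 1.19 m, 2.08 m; V_A = Σ kqᵢ/rᵢ = -26.7 V.
At B: distances to the source charges are 1.28 m, 2.45 m; V_B = Σ kqᵢ/rᵢ = -24.3 V.
ΔV = V_B − V_A = 2.37 V.
W_field = −qΔV = −(-6.53×10⁻⁹ C)(2.37 V) = 1.55×10⁻⁸ J.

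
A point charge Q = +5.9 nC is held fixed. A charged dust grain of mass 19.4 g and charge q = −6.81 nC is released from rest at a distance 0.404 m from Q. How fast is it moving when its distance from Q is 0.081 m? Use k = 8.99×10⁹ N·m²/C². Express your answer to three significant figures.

0.0192 m/s

Only the electrostatic force acts, so mechanical energy is conserved: ½mv² = U₁ − U₂ = kQq(1/r₁ − 1/r₂).
U₁ − U₂ = (8.99×10⁹ N·m²/C²)(5.90×10⁻⁹ C)(-6.81×10⁻⁹ C)(1/0.404 − 1/0.0810) = 3.57×10⁻⁶ J.
v = √(2·3.57×10⁻⁶/0.0194) = 0.0192 m/s.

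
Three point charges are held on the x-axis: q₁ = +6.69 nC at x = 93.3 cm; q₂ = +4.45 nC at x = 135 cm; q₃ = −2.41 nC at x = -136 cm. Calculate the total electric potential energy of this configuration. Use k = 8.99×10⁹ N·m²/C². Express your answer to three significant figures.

The work to assemble the configuration equals its total potential energy, U = Σ kqᵢqⱼ/rᵢⱼ over all pairs.
Pair separations: r₁₂ = 0.417 m, r₁₃ = 2.29 m, r₂₃ = 2.71 m.
U = (6.42×10⁻⁷) + (-6.32×10⁻⁸) + (-3.56×10⁻⁸) = 5.43×10⁻⁷ J.

5.43×10⁻⁷ J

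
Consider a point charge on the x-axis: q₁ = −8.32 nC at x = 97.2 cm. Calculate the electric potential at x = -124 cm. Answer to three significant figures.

Electric potential is a scalar, so the contributions from each charge add algebraically: V = Σ kqᵢ/rᵢ.
V = k[(-8.32×10⁻⁹)/(2.21)] = -33.8 V.

-33.8 V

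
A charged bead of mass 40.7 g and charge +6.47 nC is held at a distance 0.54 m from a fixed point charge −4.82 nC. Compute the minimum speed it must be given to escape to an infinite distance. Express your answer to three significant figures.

5.05×10⁻³ m/s

To just escape, total mechanical energy must reach zero at infinity: ½mv²_min + U = 0, so ½mv²_min = −U = |kQq|/r.
|U| = |kQq|/r = (8.99×10⁹ N·m²/C²)(4.82×10⁻⁹)(6.47×10⁻⁹)/(0.540) = 5.19×10⁻⁷ J.
v_min = √(2|U|/m) = √(2·5.19×10⁻⁷/0.0407) = 5.05×10⁻³ m/s.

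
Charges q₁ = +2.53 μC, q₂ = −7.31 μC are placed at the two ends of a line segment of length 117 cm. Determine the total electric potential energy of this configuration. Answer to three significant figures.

-0.142 J

The work to assemble the configuration equals its total potential energy, U = Σ kqᵢqⱼ/rᵢⱼ over all pairs.
The separation is r = 1.17 m.
U = (-0.142) = -0.142 J.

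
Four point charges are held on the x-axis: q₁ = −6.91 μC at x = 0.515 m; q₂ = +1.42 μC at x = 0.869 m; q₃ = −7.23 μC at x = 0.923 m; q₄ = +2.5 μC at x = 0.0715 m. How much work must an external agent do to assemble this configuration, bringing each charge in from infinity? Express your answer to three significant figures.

-1.36 J

The work to assemble the configuration equals its total potential energy, U = Σ kqᵢqⱼ/rᵢⱼ over all pairs.
Pair separations: r₁₂ = 0.354 m, r₁₃ = 0.408 m, r₁₄ = 0.444 m, r₂₃ = 0.0540 m, r₂₄ = 0.797 m, r₃₄ = 0.852 m.
Summing all 6 pair terms gives U = -1.36 J.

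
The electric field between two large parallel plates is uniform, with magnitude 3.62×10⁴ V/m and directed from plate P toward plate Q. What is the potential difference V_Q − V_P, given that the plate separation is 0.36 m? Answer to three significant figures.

-1.30×10⁴ V

In a uniform field, potential decreases in the direction of E: ΔV = −E·d for a displacement d parallel to E.
Going from P to Q is a displacement of 0.36 m along the field, so V_Q − V_P = −Ed = -1.30×10⁴ V.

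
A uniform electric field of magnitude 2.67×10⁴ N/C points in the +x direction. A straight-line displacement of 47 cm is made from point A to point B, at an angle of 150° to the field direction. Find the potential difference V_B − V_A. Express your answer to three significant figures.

Only the component of displacement along E changes the potential: ΔV = −E·d·cosθ.
ΔV = −(2.67×10⁴ V/m)(0.470 m)cos150° = 1.09×10⁴ V.

1.09×10⁴ V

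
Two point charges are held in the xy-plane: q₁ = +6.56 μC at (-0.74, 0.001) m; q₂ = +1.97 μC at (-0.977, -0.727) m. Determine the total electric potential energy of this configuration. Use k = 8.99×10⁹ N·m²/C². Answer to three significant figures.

0.152 J

The assembly work is the sum of pairwise potential energies, U = Σ_{i<j} kqᵢqⱼ/rᵢⱼ.
Pair separations: r₁₂ = 0.766 m.
U = (0.152) = 0.152 J.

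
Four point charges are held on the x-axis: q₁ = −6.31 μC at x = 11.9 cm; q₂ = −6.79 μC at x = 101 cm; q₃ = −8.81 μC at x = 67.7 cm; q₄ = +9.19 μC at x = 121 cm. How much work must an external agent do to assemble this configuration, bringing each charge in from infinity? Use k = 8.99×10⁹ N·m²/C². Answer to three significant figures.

The work to assemble the configuration equals its total potential energy, U = Σ kqᵢqⱼ/rᵢⱼ over all pairs.
Pair separations: r₁₂ = 0.891 m, r₁₃ = 0.558 m, r₁₄ = 1.09 m, r₂₃ = 0.333 m, r₂₄ = 0.200 m, r₃₄ = 0.533 m.
Summing all 6 pair terms gives U = -1.71 J.

-1.71 J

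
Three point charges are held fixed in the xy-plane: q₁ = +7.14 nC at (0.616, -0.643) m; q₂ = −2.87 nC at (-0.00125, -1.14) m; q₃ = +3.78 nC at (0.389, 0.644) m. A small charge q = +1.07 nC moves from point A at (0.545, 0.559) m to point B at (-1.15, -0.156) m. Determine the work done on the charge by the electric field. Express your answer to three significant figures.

The work done by the electric force is W_field = −ΔU = −q(V_B − V_A) = q(V_A − V_B).
At A: distances to the source charges are 1.20 m, 1.78 m, 0.178 m; V_A = Σ kqᵢ/rᵢ = 230 V.
At B: distances to the source charges are 1.83 m, 1.51 m, 1.73 m; V_B = Σ kqᵢ/rᵢ = 37.6 V.
ΔV = V_B − V_A = -193 V.
W_field = −qΔV = −(1.07×10⁻⁹ C)(-193 V) = 2.06×10⁻⁷ J.

2.06×10⁻⁷ J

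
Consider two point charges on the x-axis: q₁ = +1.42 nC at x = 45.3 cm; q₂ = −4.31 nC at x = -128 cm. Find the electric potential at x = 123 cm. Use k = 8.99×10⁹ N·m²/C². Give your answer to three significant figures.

The total potential is the scalar sum of each charge's contribution, V = Σ kqᵢ/rᵢ.
Distances from the field point to each charge: r₁ = 0.777 m, r₂ = 2.51 m.
V = k[(1.42×10⁻⁹)/(0.777) + (-4.31×10⁻⁹)/(2.51)] = 0.993 V.

0.993 V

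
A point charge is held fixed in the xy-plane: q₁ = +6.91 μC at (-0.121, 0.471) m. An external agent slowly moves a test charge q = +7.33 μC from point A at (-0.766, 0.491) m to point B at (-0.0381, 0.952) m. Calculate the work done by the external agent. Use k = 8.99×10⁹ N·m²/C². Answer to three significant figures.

0.227 J

For quasistatic motion the external work equals the change in potential energy: W_ext = qΔV = q(V_B − V_A).
At A: distance to the source charge is 0.645 m; V_A = kq₁/r = 9.63×10⁴ V.
At B: distance to the source charge is 0.488 m; V_B = kq₁/r = 1.27×10⁵ V.
ΔV = V_B − V_A = 3.10×10⁴ V.
W_ext = qΔV = (7.33×10⁻⁶ C)(3.10×10⁴ V) = 0.227 J.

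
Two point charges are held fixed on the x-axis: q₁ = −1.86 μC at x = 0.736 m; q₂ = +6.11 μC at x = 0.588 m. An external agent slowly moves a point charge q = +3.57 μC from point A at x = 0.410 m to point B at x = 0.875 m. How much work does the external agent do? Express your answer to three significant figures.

-0.665 J

For quasistatic motion the external work equals the change in potential energy: W_ext = qΔV = q(V_B − V_A).
At A: distances to the source charges are 0.326 m, 0.178 m; V_A = Σ kqᵢ/rᵢ = 2.57×10⁵ V.
At B: distances to the source charges are 0.139 m, 0.287 m; V_B = Σ kqᵢ/rᵢ = 7.11×10⁴ V.
ΔV = V_B − V_A = -1.86×10⁵ V.
W_ext = qΔV = (3.57×10⁻⁶ C)(-1.86×10⁵ V) = -0.665 J.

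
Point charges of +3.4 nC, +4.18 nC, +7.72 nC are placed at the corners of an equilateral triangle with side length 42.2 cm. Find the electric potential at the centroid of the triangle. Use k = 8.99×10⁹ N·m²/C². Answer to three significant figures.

Electric potential is a scalar, so the contributions from each charge add algebraically: V = Σ kqᵢ/rᵢ.
The distance from each vertex to the centroid is a/√3 = 0.244 m.
V = k[(3.40×10⁻⁹)/(0.244) + (4.18×10⁻⁹)/(0.244) + (7.72×10⁻⁹)/(0.244)] = 565 V.

565 V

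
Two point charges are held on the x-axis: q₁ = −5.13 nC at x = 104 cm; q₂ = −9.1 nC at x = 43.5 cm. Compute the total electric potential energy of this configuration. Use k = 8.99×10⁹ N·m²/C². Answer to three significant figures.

6.94×10⁻⁷ J

The assembly work is the sum of pairwise potential energies, U = Σ_{i<j} kqᵢqⱼ/rᵢⱼ.
Pair separations: r₁₂ = 0.605 m.
U = (6.94×10⁻⁷) = 6.94×10⁻⁷ J.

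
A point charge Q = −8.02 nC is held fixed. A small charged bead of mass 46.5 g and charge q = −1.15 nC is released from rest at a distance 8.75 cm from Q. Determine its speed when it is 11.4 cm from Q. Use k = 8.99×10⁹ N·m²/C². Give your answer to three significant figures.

3.08×10⁻³ m/s

Only the electrostatic force acts, so mechanical energy is conserved: ½mv² = U₁ − U₂ = kQq(1/r₁ − 1/r₂).
U₁ − U₂ = (8.99×10⁹ N·m²/C²)(-8.02×10⁻⁹ C)(-1.15×10⁻⁹ C)(1/0.0875 − 1/0.114) = 2.20×10⁻⁷ J.
v = √(2·2.20×10⁻⁷/0.0465) = 3.08×10⁻³ m/s.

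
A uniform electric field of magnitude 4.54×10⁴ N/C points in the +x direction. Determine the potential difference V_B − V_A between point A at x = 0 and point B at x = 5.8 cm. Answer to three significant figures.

-2630 V

In a uniform field, potential decreases in the direction of E: V_B − V_A = −E·Δx.
V_B − V_A = −(4.54×10⁴ V/m)(0.0580 m) = -2630 V.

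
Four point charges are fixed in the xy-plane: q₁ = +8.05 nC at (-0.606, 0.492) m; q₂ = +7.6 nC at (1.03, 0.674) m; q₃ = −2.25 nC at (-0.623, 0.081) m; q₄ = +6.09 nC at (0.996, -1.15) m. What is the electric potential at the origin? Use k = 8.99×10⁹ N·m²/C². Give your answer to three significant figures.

The total potential is the scalar sum of each charge's contribution, V = Σ kqᵢ/rᵢ.
Distances from the field point to each charge: r₁ = 0.781 m, r₂ = 1.23 m, r₃ = 0.628 m, r₄ = 1.52 m.
V = k[(8.05×10⁻⁹)/(0.781) + (7.60×10⁻⁹)/(1.23) + (-2.25×10⁻⁹)/(0.628) + (6.09×10⁻⁹)/(1.52)] = 152 V.

152 V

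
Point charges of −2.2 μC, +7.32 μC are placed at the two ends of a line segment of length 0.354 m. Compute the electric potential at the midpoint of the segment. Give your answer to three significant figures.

2.60×10⁵ V

Electric potential is a scalar, so the contributions from each charge add algebraically: V = Σ kqᵢ/rᵢ.
Each charge is 0.177 m from the midpoint.
V = k[(-2.20×10⁻⁶)/(0.177) + (7.32×10⁻⁶)/(0.177)] = 2.60×10⁵ V.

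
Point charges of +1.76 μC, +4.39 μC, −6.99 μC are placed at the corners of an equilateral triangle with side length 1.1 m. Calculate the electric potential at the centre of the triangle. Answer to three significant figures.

Electric potential is a scalar, so the contributions from each charge add algebraically: V = Σ kqᵢ/rᵢ.
The distance from each vertex to the centroid is a/√3 = 0.635 m.
V = k[(1.76×10⁻⁶)/(0.635) + (4.39×10⁻⁶)/(0.635) + (-6.99×10⁻⁶)/(0.635)] = -1.19×10⁴ V.

-1.19×10⁴ V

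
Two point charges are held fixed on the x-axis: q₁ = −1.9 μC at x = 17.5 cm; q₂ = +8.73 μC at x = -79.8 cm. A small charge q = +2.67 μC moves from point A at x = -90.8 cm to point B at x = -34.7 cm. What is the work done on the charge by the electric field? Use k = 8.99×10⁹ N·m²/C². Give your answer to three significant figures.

1.49 J

The work done by the electric force is W_field = −ΔU = −q(V_B − V_A) = q(V_A − V_B).
At A: distances to the source charges are 1.08 m, 0.110 m; V_A = Σ kqᵢ/rᵢ = 6.98×10⁵ V.
At B: distances to the source charges are 0.522 m, 0.451 m; V_B = Σ kqᵢ/rᵢ = 1.41×10⁵ V.
ΔV = V_B − V_A = -5.56×10⁵ V.
W_field = −qΔV = −(2.67×10⁻⁶ C)(-5.56×10⁵ V) = 1.49 J.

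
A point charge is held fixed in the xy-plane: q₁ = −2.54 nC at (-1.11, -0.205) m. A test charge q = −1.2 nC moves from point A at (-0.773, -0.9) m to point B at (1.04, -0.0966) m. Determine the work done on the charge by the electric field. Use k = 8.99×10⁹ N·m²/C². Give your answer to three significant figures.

The work done by the electric force is W_field = −ΔU = −q(V_B − V_A) = q(V_A − V_B).
At A: distance to the source charge is 0.772 m; V_A = kq₁/r = -29.6 V.
At B: distance to the source charge is 2.15 m; V_B = kq₁/r = -10.6 V.
ΔV = V_B − V_A = 19.0 V.
W_field = −qΔV = −(-1.20×10⁻⁹ C)(19.0 V) = 2.27×10⁻⁸ J.

2.27×10⁻⁸ J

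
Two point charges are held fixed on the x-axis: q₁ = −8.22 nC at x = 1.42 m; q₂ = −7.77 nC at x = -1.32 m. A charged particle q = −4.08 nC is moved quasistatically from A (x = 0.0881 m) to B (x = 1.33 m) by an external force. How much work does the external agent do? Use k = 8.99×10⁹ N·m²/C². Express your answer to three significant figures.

For quasistatic motion the external work equals the change in potential energy: W_ext = qΔV = q(V_B − V_A).
At A: distances to the source charges are 1.33 m, 1.41 m; V_A = Σ kqᵢ/rᵢ = -105 V.
At B: distances to the source charges are 0.0900 m, 2.65 m; V_B = Σ kqᵢ/rᵢ = -847 V.
ΔV = V_B − V_A = -742 V.
W_ext = qΔV = (-4.08×10⁻⁹ C)(-742 V) = 3.03×10⁻⁶ J.

3.03×10⁻⁶ J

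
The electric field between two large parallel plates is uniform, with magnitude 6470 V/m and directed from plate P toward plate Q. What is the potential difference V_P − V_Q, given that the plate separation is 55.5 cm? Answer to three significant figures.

3590 V

In a uniform field, potential decreases in the direction of E: ΔV = −E·d for a displacement d parallel to E.
Going from Q to P is a displacement of 55.5 cm opposite to the field, so V_P − V_Q = +Ed = 3590 V.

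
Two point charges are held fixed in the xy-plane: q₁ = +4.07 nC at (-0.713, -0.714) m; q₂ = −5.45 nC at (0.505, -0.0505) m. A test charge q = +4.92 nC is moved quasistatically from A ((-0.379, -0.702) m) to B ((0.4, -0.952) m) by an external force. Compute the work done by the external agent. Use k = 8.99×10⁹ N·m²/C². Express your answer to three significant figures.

For quasistatic motion the external work equals the change in potential energy: W_ext = qΔV = q(V_B − V_A).
At A: distances to the source charges are 0.334 m, 1.10 m; V_A = Σ kqᵢ/rᵢ = 64.9 V.
At B: distances to the source charges are 1.14 m, 0.908 m; V_B = Σ kqᵢ/rᵢ = -21.8 V.
ΔV = V_B − V_A = -86.7 V.
W_ext = qΔV = (4.92×10⁻⁹ C)(-86.7 V) = -4.27×10⁻⁷ J.

-4.27×10⁻⁷ J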